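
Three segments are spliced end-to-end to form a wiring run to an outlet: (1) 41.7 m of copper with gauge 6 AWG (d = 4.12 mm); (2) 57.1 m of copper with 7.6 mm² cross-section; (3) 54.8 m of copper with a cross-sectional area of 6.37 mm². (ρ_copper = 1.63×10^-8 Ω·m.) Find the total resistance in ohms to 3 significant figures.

0.314 Ω

Seg 1: A = π(4.12/2 mm)² = π(2.0600e-03 m)² = 1.333e-05 m²
R_1 = (1.63×10^-8)(41.7)/(1.333e-05) = 0.05098 Ω
Seg 2: A = 7.6 mm² = 7.600e-06 m²
R_2 = (1.63×10^-8)(57.1)/(7.600e-06) = 0.1225 Ω
Seg 3: A = 6.37 mm² = 6.370e-06 m²
R_3 = (1.63×10^-8)(54.8)/(6.370e-06) = 0.1402 Ω
R_total = R_1 + R_2 + R_3 = 0.314 Ω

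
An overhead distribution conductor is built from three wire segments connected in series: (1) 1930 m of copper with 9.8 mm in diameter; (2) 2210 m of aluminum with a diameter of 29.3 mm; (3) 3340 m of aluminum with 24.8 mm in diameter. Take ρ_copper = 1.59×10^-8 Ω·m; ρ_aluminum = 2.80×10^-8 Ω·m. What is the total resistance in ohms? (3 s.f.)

0.692 Ω

Seg 1: A = π(d/2)² = π(4.9000e-03 m)² = 7.543e-05 m²
R_1 = (1.59×10^-8)(1930)/(7.543e-05) = 0.4068 Ω
Seg 2: A = π(d/2)² = π(1.4650e-02 m)² = 6.743e-04 m²
R_2 = (2.80×10^-8)(2210)/(6.743e-04) = 0.09178 Ω
Seg 3: A = π(d/2)² = π(1.2400e-02 m)² = 4.831e-04 m²
R_3 = (2.80×10^-8)(3340)/(4.831e-04) = 0.1936 Ω
R_total = R_1 + R_2 + R_3 = 0.692 Ω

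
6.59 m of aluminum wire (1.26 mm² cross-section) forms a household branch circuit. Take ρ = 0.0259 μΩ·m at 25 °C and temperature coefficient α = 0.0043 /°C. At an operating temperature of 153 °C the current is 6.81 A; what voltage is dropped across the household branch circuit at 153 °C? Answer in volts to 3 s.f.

ρ = 0.0259 μΩ·m = 2.59×10^-8 Ω·m
A = 1.26 mm² = 1.260e-06 m²
R₍25₎ = ρL/A = (2.59×10^-8)(6.59)/(1.260e-06) = 0.1355 Ω
R₍153₎ = R₍25₎(1 + αΔT) = 0.1355 × (1 + 0.0043×128) = 0.21 Ω
V = IR = 6.81 × 0.21 = 1.43 V

1.43 V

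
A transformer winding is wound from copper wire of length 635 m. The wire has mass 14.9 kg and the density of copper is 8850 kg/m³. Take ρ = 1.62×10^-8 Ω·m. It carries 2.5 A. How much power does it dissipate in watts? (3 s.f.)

24.2 W

A = m/(density·L) = 14.9/(8850×635) = 2.6514e-06 m²
R = ρL/A = (1.62×10^-8)(635)/(2.6514e-06) = 3.88 Ω
P = I²R = (2.5)² × 3.88 = 24.2 W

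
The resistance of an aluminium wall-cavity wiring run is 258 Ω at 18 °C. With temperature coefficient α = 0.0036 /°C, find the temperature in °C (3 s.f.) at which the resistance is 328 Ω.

93.4 °C

R = R₀(1 + α(T − T₀)) ⇒ T = T₀ + (R/R₀ − 1)/α
T = 18 + (328/258 − 1)/0.0036 = 18 + (0.2713)/0.0036 = 93.4 °C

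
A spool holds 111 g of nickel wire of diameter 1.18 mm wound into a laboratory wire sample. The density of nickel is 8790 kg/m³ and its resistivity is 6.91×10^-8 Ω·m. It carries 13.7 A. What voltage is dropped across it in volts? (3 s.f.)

10.0 V

A = π(d/2)² = π(5.9000e-04 m)² = 1.0936e-06 m²
L = m/(density·A) = 0.111/(8790×1.0936e-06) = 11.55 m
R = ρL/A = (6.91×10^-8)(11.55)/(1.0936e-06) = 0.7296 Ω
V = IR = 13.7 × 0.7296 = 10.0 V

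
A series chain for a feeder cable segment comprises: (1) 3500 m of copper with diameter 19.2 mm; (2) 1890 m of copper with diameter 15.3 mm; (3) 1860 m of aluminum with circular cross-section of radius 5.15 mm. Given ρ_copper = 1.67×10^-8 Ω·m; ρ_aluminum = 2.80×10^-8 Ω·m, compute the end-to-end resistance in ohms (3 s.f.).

Seg 1: A = π(d/2)² = π(9.6000e-03 m)² = 2.895e-04 m²
R_1 = (1.67×10^-8)(3500)/(2.895e-04) = 0.2019 Ω
Seg 2: A = π(d/2)² = π(7.6500e-03 m)² = 1.839e-04 m²
R_2 = (1.67×10^-8)(1890)/(1.839e-04) = 0.1717 Ω
Seg 3: A = πr² = π(5.1500e-03 m)² = 8.332e-05 m²
R_3 = (2.80×10^-8)(1860)/(8.332e-05) = 0.625 Ω
R_total = R_1 + R_2 + R_3 = 0.999 Ω

0.999 Ω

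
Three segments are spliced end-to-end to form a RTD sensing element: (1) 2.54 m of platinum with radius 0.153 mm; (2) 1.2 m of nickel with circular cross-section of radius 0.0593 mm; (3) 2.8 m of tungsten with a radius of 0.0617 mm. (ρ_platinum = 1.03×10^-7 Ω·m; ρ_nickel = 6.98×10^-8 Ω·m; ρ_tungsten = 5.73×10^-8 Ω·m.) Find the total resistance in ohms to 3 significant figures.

Seg 1: A = πr² = π(1.5300e-04 m)² = 7.354e-08 m²
R_1 = (1.03×10^-7)(2.54)/(7.354e-08) = 3.557 Ω
Seg 2: A = πr² = π(5.9300e-05 m)² = 1.105e-08 m²
R_2 = (6.98×10^-8)(1.2)/(1.105e-08) = 7.582 Ω
Seg 3: A = πr² = π(6.1700e-05 m)² = 1.196e-08 m²
R_3 = (5.73×10^-8)(2.8)/(1.196e-08) = 13.42 Ω
R_total = R_1 + R_2 + R_3 = 24.6 Ω

24.6 Ω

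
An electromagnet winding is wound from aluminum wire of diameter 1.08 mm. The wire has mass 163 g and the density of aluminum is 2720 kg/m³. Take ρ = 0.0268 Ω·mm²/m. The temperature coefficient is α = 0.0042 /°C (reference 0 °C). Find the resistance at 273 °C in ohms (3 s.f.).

4.11 Ω

ρ = 0.0268 Ω·mm²/m = 2.68×10^-8 Ω·m
A = π(d/2)² = π(5.4000e-04 m)² = 9.1609e-07 m²
L = m/(density·A) = 0.163/(2720×9.1609e-07) = 65.42 m
R = ρL/A = (2.68×10^-8)(65.42)/(9.1609e-07) = 1.914 Ω
R(273 °C) = 1.914 × (1 + 0.0042×273) = 4.11 Ω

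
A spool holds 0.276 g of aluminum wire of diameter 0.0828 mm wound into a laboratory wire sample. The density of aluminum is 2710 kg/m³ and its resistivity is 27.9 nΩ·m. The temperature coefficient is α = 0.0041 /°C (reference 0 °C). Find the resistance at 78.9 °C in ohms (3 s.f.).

ρ = 27.9 nΩ·m = 2.79×10^-8 Ω·m
A = π(d/2)² = π(4.1400e-05 m)² = 5.3846e-09 m²
L = m/(density·A) = 2.760×10^-4/(2710×5.3846e-09) = 18.91 m
R = ρL/A = (2.79×10^-8)(18.91)/(5.3846e-09) = 98 Ω
R(78.9 °C) = 98 × (1 + 0.0041×78.9) = 130 Ω

130 Ω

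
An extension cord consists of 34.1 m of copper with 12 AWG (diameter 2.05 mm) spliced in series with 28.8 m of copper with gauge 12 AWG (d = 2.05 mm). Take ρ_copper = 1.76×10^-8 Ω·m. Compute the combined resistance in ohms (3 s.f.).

0.335 Ω

Segment 1: A = π(2.05/2 mm)² = π(1.0250e-03 m)² = 3.301e-06 m²
R₁ = ρL/A = (1.76×10^-8)(34.1)/(3.301e-06) = 0.1818 Ω
Segment 2: A = π(2.05/2 mm)² = π(1.0250e-03 m)² = 3.301e-06 m²
R₂ = (1.76×10^-8)(28.8)/(3.301e-06) = 0.1536 Ω
R = R₁ + R₂ = 0.335 Ω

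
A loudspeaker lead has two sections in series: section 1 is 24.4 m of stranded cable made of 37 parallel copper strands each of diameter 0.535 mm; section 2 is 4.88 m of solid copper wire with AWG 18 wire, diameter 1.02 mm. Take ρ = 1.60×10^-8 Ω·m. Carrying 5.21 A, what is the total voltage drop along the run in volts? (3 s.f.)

0.742 V

Section 1: A_strand = π(2.6750e-04)² = 2.248e-07 m²; R₁ = ρL/(N·A_s) = (1.60×10^-8)(24.4)/(37×2.248e-07) = 0.04694 Ω
Section 2: A = π(1.02/2 mm)² = π(5.1000e-04 m)² = 8.171e-07 m²
R₂ = (1.60×10^-8)(4.88)/(8.171e-07) = 0.09555 Ω
R = R₁ + R₂ = 0.1425 Ω
V = IR = 5.21 × 0.1425 = 0.742 V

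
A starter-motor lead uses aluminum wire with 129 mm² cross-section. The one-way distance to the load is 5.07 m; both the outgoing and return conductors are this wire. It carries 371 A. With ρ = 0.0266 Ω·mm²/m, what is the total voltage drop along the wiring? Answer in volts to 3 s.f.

ρ = 0.0266 Ω·mm²/m = 2.66×10^-8 Ω·m
A = 129 mm² = 1.290e-04 m²
Total conductor length (both ways) L = 2 × 5.07 = 10.14 m
R = ρL/A = (2.66×10^-8)(10.14)/(1.290e-04) = 0.002091 Ω
V = IR = 371 × 0.002091 = 0.776 V

0.776 V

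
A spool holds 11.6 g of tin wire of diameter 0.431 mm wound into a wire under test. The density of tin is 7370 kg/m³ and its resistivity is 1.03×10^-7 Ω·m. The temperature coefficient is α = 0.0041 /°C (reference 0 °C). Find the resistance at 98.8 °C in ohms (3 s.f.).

A = π(d/2)² = π(2.1550e-04 m)² = 1.4590e-07 m²
L = m/(density·A) = 0.0116/(7370×1.4590e-07) = 10.79 m
R = ρL/A = (1.03×10^-7)(10.79)/(1.4590e-07) = 7.616 Ω
R(98.8 °C) = 7.616 × (1 + 0.0041×98.8) = 10.7 Ω

10.7 Ω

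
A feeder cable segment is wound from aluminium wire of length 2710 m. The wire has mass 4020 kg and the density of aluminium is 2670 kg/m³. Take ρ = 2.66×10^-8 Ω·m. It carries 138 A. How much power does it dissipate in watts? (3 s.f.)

2470 W

A = m/(density·L) = 4020/(2670×2710) = 5.5558e-04 m²
R = ρL/A = (2.66×10^-8)(2710)/(5.5558e-04) = 0.1297 Ω
P = I²R = (138)² × 0.1297 = 2470 W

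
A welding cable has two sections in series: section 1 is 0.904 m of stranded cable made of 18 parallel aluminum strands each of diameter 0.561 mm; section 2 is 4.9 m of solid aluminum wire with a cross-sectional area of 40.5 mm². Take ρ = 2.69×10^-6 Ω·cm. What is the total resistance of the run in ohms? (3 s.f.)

0.00872 Ω

ρ = 2.69×10^-6 Ω·cm = 2.69×10^-8 Ω·m
Section 1: A_strand = π(2.8050e-04)² = 2.472e-07 m²; R₁ = ρL/(N·A_s) = (2.69×10^-8)(0.904)/(18×2.472e-07) = 0.005466 Ω
Section 2: A = 40.5 mm² = 4.050e-05 m²
R₂ = (2.69×10^-8)(4.9)/(4.050e-05) = 0.003255 Ω
R = R₁ + R₂ = 0.00872 Ω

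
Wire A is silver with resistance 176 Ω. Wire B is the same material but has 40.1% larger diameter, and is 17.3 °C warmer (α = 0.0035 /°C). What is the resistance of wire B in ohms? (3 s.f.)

R ∝ ρL/d² with ρ ∝ (1+αΔT), so R_B/R_A = (1 + 40.1/100)⁻² × (1 + 0.0035×17.3)
= 0.5095 × 1.061 = 0.5403
R_B = 0.5403 × 176 = 95.1 Ω

95.1 Ω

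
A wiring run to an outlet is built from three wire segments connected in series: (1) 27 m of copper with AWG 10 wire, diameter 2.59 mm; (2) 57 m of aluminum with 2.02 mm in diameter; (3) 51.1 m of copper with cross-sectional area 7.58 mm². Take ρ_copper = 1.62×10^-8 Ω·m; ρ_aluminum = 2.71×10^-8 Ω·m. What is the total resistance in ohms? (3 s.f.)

0.674 Ω

Seg 1: A = π(2.59/2 mm)² = π(1.2950e-03 m)² = 5.269e-06 m²
R_1 = (1.62×10^-8)(27)/(5.269e-06) = 0.08302 Ω
Seg 2: A = π(d/2)² = π(1.0100e-03 m)² = 3.205e-06 m²
R_2 = (2.71×10^-8)(57)/(3.205e-06) = 0.482 Ω
Seg 3: A = 7.58 mm² = 7.580e-06 m²
R_3 = (1.62×10^-8)(51.1)/(7.580e-06) = 0.1092 Ω
R_total = R_1 + R_2 + R_3 = 0.674 Ω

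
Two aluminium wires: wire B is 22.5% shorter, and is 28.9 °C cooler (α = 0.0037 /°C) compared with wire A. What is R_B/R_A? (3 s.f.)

0.692

R ∝ ρL/d² with ρ ∝ (1+αΔT), so R_B/R_A = (1 − 22.5/100) × (1 − 0.0037×28.9)
= 0.775 × 0.8931 = 0.692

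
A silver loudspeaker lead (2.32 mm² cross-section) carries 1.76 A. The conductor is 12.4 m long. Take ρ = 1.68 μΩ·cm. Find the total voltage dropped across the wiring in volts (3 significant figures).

0.158 V

ρ = 1.68 μΩ·cm = 1.68×10^-8 Ω·m
A = 2.32 mm² = 2.320e-06 m²
R = ρL/A = (1.68×10^-8)(12.4)/(2.320e-06) = 0.08979 Ω
V = IR = 1.76 × 0.08979 = 0.158 V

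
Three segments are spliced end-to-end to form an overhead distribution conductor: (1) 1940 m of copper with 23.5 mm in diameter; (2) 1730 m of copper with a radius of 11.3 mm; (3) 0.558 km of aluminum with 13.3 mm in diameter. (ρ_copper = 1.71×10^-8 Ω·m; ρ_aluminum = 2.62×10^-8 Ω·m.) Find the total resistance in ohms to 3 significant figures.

0.255 Ω

Seg 1: A = π(d/2)² = π(1.1750e-02 m)² = 4.337e-04 m²
R_1 = (1.71×10^-8)(1940)/(4.337e-04) = 0.07648 Ω
Seg 2: A = πr² = π(1.1300e-02 m)² = 4.011e-04 m²
R_2 = (1.71×10^-8)(1730)/(4.011e-04) = 0.07375 Ω
Seg 3: A = π(d/2)² = π(6.6500e-03 m)² = 1.389e-04 m²
R_3 = (2.62×10^-8)(558)/(1.389e-04) = 0.1052 Ω
R_total = R_1 + R_2 + R_3 = 0.255 Ω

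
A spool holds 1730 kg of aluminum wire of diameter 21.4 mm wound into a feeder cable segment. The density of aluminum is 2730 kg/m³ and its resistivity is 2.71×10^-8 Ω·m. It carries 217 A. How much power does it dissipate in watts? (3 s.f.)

6250 W

A = π(d/2)² = π(1.0700e-02 m)² = 3.5968e-04 m²
L = m/(density·A) = 1730/(2730×3.5968e-04) = 1762 m
R = ρL/A = (2.71×10^-8)(1762)/(3.5968e-04) = 0.1327 Ω
P = I²R = (217)² × 0.1327 = 6250 W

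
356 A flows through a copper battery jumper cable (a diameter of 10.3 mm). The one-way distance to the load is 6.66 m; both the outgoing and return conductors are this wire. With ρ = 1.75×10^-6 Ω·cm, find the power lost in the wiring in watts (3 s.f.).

355 W

ρ = 1.75×10^-6 Ω·cm = 1.75×10^-8 Ω·m
A = π(d/2)² = π(5.1500e-03 m)² = 8.332e-05 m²
Total conductor length (both ways) L = 2 × 6.66 = 13.32 m
R = ρL/A = (1.75×10^-8)(13.32)/(8.332e-05) = 0.002798 Ω
P = I²R = (356)² × 0.002798 = 355 W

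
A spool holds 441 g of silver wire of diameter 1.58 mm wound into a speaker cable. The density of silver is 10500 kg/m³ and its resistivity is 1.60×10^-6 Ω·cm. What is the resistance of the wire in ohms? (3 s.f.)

ρ = 1.60×10^-6 Ω·cm = 1.60×10^-8 Ω·m
A = π(d/2)² = π(7.9000e-04 m)² = 1.9607e-06 m²
L = m/(density·A) = 0.441/(10500×1.9607e-06) = 21.42 m
R = ρL/A = (1.60×10^-8)(21.42)/(1.9607e-06) = 0.175 Ω

0.175 Ω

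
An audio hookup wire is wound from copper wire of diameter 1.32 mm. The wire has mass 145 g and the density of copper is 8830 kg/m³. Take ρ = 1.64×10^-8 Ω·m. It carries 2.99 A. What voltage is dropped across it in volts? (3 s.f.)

A = π(d/2)² = π(6.6000e-04 m)² = 1.3685e-06 m²
L = m/(density·A) = 0.145/(8830×1.3685e-06) = 12 m
R = ρL/A = (1.64×10^-8)(12)/(1.3685e-06) = 0.1438 Ω
V = IR = 2.99 × 0.1438 = 0.430 V

0.430 V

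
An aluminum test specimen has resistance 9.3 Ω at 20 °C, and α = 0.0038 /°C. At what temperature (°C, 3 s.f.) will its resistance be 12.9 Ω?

122 °C

R = R₀(1 + α(T − T₀)) ⇒ T = T₀ + (R/R₀ − 1)/α
T = 20 + (12.9/9.3 − 1)/0.0038 = 20 + (0.3871)/0.0038 = 122 °C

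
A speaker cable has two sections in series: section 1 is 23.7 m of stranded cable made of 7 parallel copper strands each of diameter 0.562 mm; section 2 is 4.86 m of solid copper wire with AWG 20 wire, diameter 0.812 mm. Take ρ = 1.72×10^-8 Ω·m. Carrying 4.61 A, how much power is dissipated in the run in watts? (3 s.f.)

Section 1: A_strand = π(2.8100e-04)² = 2.481e-07 m²; R₁ = ρL/(N·A_s) = (1.72×10^-8)(23.7)/(7×2.481e-07) = 0.2348 Ω
Section 2: A = π(0.812/2 mm)² = π(4.0600e-04 m)² = 5.178e-07 m²
R₂ = (1.72×10^-8)(4.86)/(5.178e-07) = 0.1614 Ω
R = R₁ + R₂ = 0.3962 Ω
P = I²R = (4.61)² × 0.3962 = 8.42 W

8.42 W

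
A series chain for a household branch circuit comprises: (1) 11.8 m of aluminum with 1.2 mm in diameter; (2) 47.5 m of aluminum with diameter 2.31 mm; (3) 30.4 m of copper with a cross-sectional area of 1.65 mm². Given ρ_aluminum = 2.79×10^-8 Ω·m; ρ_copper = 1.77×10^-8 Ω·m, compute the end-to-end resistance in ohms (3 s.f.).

0.933 Ω

Seg 1: A = π(d/2)² = π(6.0000e-04 m)² = 1.131e-06 m²
R_1 = (2.79×10^-8)(11.8)/(1.131e-06) = 0.2911 Ω
Seg 2: A = π(d/2)² = π(1.1550e-03 m)² = 4.191e-06 m²
R_2 = (2.79×10^-8)(47.5)/(4.191e-06) = 0.3162 Ω
Seg 3: A = 1.65 mm² = 1.650e-06 m²
R_3 = (1.77×10^-8)(30.4)/(1.650e-06) = 0.3261 Ω
R_total = R_1 + R_2 + R_3 = 0.933 Ω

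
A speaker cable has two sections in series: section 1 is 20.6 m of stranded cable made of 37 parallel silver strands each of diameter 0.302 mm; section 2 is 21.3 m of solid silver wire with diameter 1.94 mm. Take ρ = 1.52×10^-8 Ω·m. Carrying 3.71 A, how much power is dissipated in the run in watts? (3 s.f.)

3.13 W

Section 1: A_strand = π(1.5100e-04)² = 7.163e-08 m²; R₁ = ρL/(N·A_s) = (1.52×10^-8)(20.6)/(37×7.163e-08) = 0.1181 Ω
Section 2: A = π(d/2)² = π(9.7000e-04 m)² = 2.956e-06 m²
R₂ = (1.52×10^-8)(21.3)/(2.956e-06) = 0.1095 Ω
R = R₁ + R₂ = 0.2277 Ω
P = I²R = (3.71)² × 0.2277 = 3.13 W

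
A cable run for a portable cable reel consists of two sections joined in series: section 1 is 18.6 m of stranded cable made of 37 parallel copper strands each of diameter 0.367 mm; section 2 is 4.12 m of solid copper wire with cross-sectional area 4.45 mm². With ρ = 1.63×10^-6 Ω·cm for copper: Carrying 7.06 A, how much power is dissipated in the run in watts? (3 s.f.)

ρ = 1.63×10^-6 Ω·cm = 1.63×10^-8 Ω·m
Section 1: A_strand = π(1.8350e-04)² = 1.058e-07 m²; R₁ = ρL/(N·A_s) = (1.63×10^-8)(18.6)/(37×1.058e-07) = 0.07746 Ω
Section 2: A = 4.45 mm² = 4.450e-06 m²
R₂ = (1.63×10^-8)(4.12)/(4.450e-06) = 0.01509 Ω
R = R₁ + R₂ = 0.09255 Ω
P = I²R = (7.06)² × 0.09255 = 4.61 W

4.61 W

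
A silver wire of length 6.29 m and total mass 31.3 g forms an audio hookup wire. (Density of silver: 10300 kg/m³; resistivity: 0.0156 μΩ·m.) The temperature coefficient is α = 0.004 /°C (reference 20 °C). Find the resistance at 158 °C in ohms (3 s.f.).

0.315 Ω

ρ = 0.0156 μΩ·m = 1.56×10^-8 Ω·m
A = m/(density·L) = 0.0313/(10300×6.29) = 4.8312e-07 m²
R = ρL/A = (1.56×10^-8)(6.29)/(4.8312e-07) = 0.2031 Ω
R(158 °C) = 0.2031 × (1 + 0.004×138) = 0.315 Ω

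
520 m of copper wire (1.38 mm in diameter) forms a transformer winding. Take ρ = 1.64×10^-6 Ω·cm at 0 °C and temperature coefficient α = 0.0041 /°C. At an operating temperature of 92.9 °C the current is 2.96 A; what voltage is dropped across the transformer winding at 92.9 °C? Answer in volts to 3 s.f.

ρ = 1.64×10^-6 Ω·cm = 1.64×10^-8 Ω·m
A = π(d/2)² = π(6.9000e-04 m)² = 1.496e-06 m²
R₍0₎ = ρL/A = (1.64×10^-8)(520)/(1.496e-06) = 5.702 Ω
R₍92.9₎ = R₍0₎(1 + αΔT) = 5.702 × (1 + 0.0041×92.9) = 7.873 Ω
V = IR = 2.96 × 7.873 = 23.3 V

23.3 V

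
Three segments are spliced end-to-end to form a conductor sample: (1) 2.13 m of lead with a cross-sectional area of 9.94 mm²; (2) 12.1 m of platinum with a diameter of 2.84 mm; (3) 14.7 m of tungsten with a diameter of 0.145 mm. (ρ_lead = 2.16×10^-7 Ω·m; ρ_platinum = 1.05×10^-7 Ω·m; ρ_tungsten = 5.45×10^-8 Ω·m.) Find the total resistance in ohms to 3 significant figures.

Seg 1: A = 9.94 mm² = 9.940e-06 m²
R_1 = (2.16×10^-7)(2.13)/(9.940e-06) = 0.04629 Ω
Seg 2: A = π(d/2)² = π(1.4200e-03 m)² = 6.335e-06 m²
R_2 = (1.05×10^-7)(12.1)/(6.335e-06) = 0.2006 Ω
Seg 3: A = π(d/2)² = π(7.2500e-05 m)² = 1.651e-08 m²
R_3 = (5.45×10^-8)(14.7)/(1.651e-08) = 48.52 Ω
R_total = R_1 + R_2 + R_3 = 48.8 Ω

48.8 Ω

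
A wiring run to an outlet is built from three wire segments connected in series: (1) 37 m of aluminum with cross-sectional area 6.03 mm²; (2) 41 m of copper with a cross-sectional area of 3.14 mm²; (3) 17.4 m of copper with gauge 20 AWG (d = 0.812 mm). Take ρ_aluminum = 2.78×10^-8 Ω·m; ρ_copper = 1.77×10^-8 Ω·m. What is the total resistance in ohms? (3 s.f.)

0.996 Ω

Seg 1: A = 6.03 mm² = 6.030e-06 m²
R_1 = (2.78×10^-8)(37)/(6.030e-06) = 0.1706 Ω
Seg 2: A = 3.14 mm² = 3.140e-06 m²
R_2 = (1.77×10^-8)(41)/(3.140e-06) = 0.2311 Ω
Seg 3: A = π(0.812/2 mm)² = π(4.0600e-04 m)² = 5.178e-07 m²
R_3 = (1.77×10^-8)(17.4)/(5.178e-07) = 0.5947 Ω
R_total = R_1 + R_2 + R_3 = 0.996 Ω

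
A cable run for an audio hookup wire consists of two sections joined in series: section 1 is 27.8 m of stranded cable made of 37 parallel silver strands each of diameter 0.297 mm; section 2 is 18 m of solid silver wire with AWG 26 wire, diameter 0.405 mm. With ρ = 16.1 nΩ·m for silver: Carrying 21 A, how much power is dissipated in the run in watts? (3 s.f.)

ρ = 16.1 nΩ·m = 1.61×10^-8 Ω·m
Section 1: A_strand = π(1.4850e-04)² = 6.928e-08 m²; R₁ = ρL/(N·A_s) = (1.61×10^-8)(27.8)/(37×6.928e-08) = 0.1746 Ω
Section 2: A = π(0.405/2 mm)² = π(2.0250e-04 m)² = 1.288e-07 m²
R₂ = (1.61×10^-8)(18)/(1.288e-07) = 2.25 Ω
R = R₁ + R₂ = 2.424 Ω
P = I²R = (21)² × 2.424 = 1070 W

1070 W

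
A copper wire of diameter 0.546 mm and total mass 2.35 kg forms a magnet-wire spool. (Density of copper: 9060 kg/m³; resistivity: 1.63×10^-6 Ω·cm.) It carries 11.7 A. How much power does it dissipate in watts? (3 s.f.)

ρ = 1.63×10^-6 Ω·cm = 1.63×10^-8 Ω·m
A = π(d/2)² = π(2.7300e-04 m)² = 2.3414e-07 m²
L = m/(density·A) = 2.35/(9060×2.3414e-07) = 1108 m
R = ρL/A = (1.63×10^-8)(1108)/(2.3414e-07) = 77.12 Ω
P = I²R = (11.7)² × 77.12 = 10600 W

10600 W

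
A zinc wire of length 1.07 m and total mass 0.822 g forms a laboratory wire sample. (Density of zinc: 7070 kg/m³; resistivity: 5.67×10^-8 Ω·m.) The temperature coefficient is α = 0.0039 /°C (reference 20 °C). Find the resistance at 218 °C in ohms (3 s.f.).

A = m/(density·L) = 8.220×10^-4/(7070×1.07) = 1.0866e-07 m²
R = ρL/A = (5.67×10^-8)(1.07)/(1.0866e-07) = 0.5583 Ω
R(218 °C) = 0.5583 × (1 + 0.0039×198) = 0.989 Ω

0.989 Ω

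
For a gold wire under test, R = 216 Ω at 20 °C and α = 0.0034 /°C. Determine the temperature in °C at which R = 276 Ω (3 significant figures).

R = R₀(1 + α(T − T₀)) ⇒ T = T₀ + (R/R₀ − 1)/α
T = 20 + (276/216 − 1)/0.0034 = 20 + (0.2778)/0.0034 = 102 °C

102 °C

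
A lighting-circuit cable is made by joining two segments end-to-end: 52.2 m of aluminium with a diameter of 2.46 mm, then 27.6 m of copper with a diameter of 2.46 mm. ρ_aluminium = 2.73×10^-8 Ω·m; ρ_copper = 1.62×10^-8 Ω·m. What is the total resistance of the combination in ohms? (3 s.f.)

0.394 Ω

Segment 1: A = π(d/2)² = π(1.2300e-03 m)² = 4.753e-06 m²
R₁ = ρL/A = (2.73×10^-8)(52.2)/(4.753e-06) = 0.2998 Ω
R₂ = (1.62×10^-8)(27.6)/(4.753e-06) = 0.09407 Ω
R = R₁ + R₂ = 0.394 Ω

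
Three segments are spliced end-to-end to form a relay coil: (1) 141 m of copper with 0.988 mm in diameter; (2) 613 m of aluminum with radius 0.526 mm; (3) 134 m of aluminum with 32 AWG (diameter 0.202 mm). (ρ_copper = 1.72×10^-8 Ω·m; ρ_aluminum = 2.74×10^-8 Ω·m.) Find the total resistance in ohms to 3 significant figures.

Seg 1: A = π(d/2)² = π(4.9400e-04 m)² = 7.667e-07 m²
R_1 = (1.72×10^-8)(141)/(7.667e-07) = 3.163 Ω
Seg 2: A = πr² = π(5.2600e-04 m)² = 8.692e-07 m²
R_2 = (2.74×10^-8)(613)/(8.692e-07) = 19.32 Ω
Seg 3: A = π(0.202/2 mm)² = π(1.0100e-04 m)² = 3.205e-08 m²
R_3 = (2.74×10^-8)(134)/(3.205e-08) = 114.6 Ω
R_total = R_1 + R_2 + R_3 = 137 Ω

137 Ω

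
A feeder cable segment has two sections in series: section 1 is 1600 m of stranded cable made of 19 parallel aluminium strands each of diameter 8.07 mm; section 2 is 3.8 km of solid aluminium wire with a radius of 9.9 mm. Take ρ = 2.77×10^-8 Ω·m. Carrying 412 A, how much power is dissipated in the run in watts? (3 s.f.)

65800 W

Section 1: A_strand = π(4.0350e-03)² = 5.115e-05 m²; R₁ = ρL/(N·A_s) = (2.77×10^-8)(1600)/(19×5.115e-05) = 0.0456 Ω
Section 2: A = πr² = π(9.9000e-03 m)² = 3.079e-04 m²
R₂ = (2.77×10^-8)(3800)/(3.079e-04) = 0.3419 Ω
R = R₁ + R₂ = 0.3875 Ω
P = I²R = (412)² × 0.3875 = 65800 W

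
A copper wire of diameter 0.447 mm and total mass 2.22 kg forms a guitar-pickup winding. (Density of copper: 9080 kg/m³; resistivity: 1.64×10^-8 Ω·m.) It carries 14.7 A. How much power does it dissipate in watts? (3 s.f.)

A = π(d/2)² = π(2.2350e-04 m)² = 1.5693e-07 m²
L = m/(density·A) = 2.22/(9080×1.5693e-07) = 1558 m
R = ρL/A = (1.64×10^-8)(1558)/(1.5693e-07) = 162.8 Ω
P = I²R = (14.7)² × 162.8 = 35200 W

35200 W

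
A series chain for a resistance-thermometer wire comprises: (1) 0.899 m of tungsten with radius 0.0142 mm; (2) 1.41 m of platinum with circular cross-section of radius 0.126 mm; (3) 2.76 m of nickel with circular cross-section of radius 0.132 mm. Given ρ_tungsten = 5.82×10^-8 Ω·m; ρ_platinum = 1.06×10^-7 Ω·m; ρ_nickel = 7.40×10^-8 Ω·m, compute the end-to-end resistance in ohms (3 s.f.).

Seg 1: A = πr² = π(1.4200e-05 m)² = 6.335e-10 m²
R_1 = (5.82×10^-8)(0.899)/(6.335e-10) = 82.6 Ω
Seg 2: A = πr² = π(1.2600e-04 m)² = 4.988e-08 m²
R_2 = (1.06×10^-7)(1.41)/(4.988e-08) = 2.997 Ω
Seg 3: A = πr² = π(1.3200e-04 m)² = 5.474e-08 m²
R_3 = (7.40×10^-8)(2.76)/(5.474e-08) = 3.731 Ω
R_total = R_1 + R_2 + R_3 = 89.3 Ω

89.3 Ω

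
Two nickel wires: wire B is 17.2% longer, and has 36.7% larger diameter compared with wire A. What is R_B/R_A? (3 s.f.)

0.627

R ∝ L/d², so R_B/R_A = (1 + 17.2/100) × (1 + 36.7/100)⁻²
= 1.172 × 0.5351 = 0.627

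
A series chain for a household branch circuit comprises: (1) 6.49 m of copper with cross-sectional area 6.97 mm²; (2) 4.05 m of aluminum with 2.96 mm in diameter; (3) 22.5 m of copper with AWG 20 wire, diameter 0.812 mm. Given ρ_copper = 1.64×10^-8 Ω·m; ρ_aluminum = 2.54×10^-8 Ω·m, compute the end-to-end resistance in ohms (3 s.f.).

0.743 Ω

Seg 1: A = 6.97 mm² = 6.970e-06 m²
R_1 = (1.64×10^-8)(6.49)/(6.970e-06) = 0.01527 Ω
Seg 2: A = π(d/2)² = π(1.4800e-03 m)² = 6.881e-06 m²
R_2 = (2.54×10^-8)(4.05)/(6.881e-06) = 0.01495 Ω
Seg 3: A = π(0.812/2 mm)² = π(4.0600e-04 m)² = 5.178e-07 m²
R_3 = (1.64×10^-8)(22.5)/(5.178e-07) = 0.7126 Ω
R_total = R_1 + R_2 + R_3 = 0.743 Ω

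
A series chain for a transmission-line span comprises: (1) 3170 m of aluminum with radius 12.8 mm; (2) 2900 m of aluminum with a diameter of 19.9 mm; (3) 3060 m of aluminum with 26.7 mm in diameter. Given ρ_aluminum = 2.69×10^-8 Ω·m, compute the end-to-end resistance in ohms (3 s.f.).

Seg 1: A = πr² = π(1.2800e-02 m)² = 5.147e-04 m²
R_1 = (2.69×10^-8)(3170)/(5.147e-04) = 0.1657 Ω
Seg 2: A = π(d/2)² = π(9.9500e-03 m)² = 3.110e-04 m²
R_2 = (2.69×10^-8)(2900)/(3.110e-04) = 0.2508 Ω
Seg 3: A = π(d/2)² = π(1.3350e-02 m)² = 5.599e-04 m²
R_3 = (2.69×10^-8)(3060)/(5.599e-04) = 0.147 Ω
R_total = R_1 + R_2 + R_3 = 0.563 Ω

0.563 Ω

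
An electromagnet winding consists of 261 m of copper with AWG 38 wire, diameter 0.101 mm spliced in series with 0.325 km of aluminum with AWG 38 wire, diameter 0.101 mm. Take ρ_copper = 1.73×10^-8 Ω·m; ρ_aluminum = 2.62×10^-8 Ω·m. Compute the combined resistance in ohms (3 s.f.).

Segment 1: A = π(0.101/2 mm)² = π(5.0500e-05 m)² = 8.012e-09 m²
R₁ = ρL/A = (1.73×10^-8)(261)/(8.012e-09) = 563.6 Ω
R₂ = (2.62×10^-8)(325)/(8.012e-09) = 1063 Ω
R = R₁ + R₂ = 1630 Ω

1630 Ω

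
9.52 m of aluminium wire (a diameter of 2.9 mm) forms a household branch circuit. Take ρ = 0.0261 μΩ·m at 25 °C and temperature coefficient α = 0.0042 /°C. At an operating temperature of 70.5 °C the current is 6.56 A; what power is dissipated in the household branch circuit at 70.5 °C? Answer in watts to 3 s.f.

ρ = 0.0261 μΩ·m = 2.61×10^-8 Ω·m
A = π(d/2)² = π(1.4500e-03 m)² = 6.605e-06 m²
R₍25₎ = ρL/A = (2.61×10^-8)(9.52)/(6.605e-06) = 0.03762 Ω
R₍70.5₎ = R₍25₎(1 + αΔT) = 0.03762 × (1 + 0.0042×45.5) = 0.04481 Ω
P = I²R = (6.56)² × 0.04481 = 1.93 W

1.93 W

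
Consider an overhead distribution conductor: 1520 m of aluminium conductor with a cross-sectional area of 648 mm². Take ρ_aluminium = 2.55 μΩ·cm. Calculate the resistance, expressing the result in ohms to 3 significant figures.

ρ = 2.55 μΩ·cm = 2.55×10^-8 Ω·m
A = 648 mm² = 6.480e-04 m²
R = ρL/A = (2.55×10^-8)(1520 m)/(6.480e-04 m²) = 0.0598 Ω

0.0598 Ω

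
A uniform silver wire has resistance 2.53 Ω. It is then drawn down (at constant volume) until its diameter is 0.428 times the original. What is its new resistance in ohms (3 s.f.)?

75.4 Ω

Volume constant ⇒ L' = L/r² with r = 0.428. R' = ρL'/A' = ρ(L/r²)/(πr²d₀²/4) = R/r⁴.
R' = 29.8 × 2.53 = 75.4 Ω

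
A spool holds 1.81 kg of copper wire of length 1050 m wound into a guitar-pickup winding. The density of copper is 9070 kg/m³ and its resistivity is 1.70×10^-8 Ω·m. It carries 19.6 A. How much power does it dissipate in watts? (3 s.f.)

36100 W

A = m/(density·L) = 1.81/(9070×1050) = 1.9006e-07 m²
R = ρL/A = (1.70×10^-8)(1050)/(1.9006e-07) = 93.92 Ω
P = I²R = (19.6)² × 93.92 = 36100 W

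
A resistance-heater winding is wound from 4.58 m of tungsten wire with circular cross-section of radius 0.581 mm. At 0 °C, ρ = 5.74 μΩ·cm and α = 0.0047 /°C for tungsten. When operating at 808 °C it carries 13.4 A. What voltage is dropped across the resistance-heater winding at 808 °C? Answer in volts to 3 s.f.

ρ = 5.74 μΩ·cm = 5.74×10^-8 Ω·m
A = πr² = π(5.8100e-04 m)² = 1.060e-06 m²
R₍0₎ = ρL/A = (5.74×10^-8)(4.58)/(1.060e-06) = 0.2479 Ω
R₍808₎ = R₍0₎(1 + αΔT) = 0.2479 × (1 + 0.0047×808) = 1.189 Ω
V = IR = 13.4 × 1.189 = 15.9 V

15.9 V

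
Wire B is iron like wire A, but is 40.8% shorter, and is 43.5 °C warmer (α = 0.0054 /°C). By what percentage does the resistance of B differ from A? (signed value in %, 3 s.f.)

R ∝ ρL/d² with ρ ∝ (1+αΔT), so R_B/R_A = (1 − 40.8/100) × (1 + 0.0054×43.5)
= 0.592 × 1.235 = 0.7311
(R_B − R_A)/R_A = 0.7311 − 1 = -26.9%

-26.9%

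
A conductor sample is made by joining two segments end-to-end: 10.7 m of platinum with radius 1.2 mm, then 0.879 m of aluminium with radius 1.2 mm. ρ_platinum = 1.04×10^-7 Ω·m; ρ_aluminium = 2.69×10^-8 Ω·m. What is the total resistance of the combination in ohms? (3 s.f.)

Segment 1: A = πr² = π(1.2000e-03 m)² = 4.524e-06 m²
R₁ = ρL/A = (1.04×10^-7)(10.7)/(4.524e-06) = 0.246 Ω
R₂ = (2.69×10^-8)(0.879)/(4.524e-06) = 0.005227 Ω
R = R₁ + R₂ = 0.251 Ω

0.251 Ω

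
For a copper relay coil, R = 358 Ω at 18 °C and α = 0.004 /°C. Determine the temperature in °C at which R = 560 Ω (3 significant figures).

159 °C

R = R₀(1 + α(T − T₀)) ⇒ T = T₀ + (R/R₀ − 1)/α
T = 18 + (560/358 − 1)/0.004 = 18 + (0.5642)/0.004 = 159 °C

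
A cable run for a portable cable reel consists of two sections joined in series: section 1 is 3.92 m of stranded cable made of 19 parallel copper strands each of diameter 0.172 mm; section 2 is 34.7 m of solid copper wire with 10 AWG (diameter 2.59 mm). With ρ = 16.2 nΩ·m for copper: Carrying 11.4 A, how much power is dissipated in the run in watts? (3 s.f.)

ρ = 16.2 nΩ·m = 1.62×10^-8 Ω·m
Section 1: A_strand = π(8.6000e-05)² = 2.324e-08 m²; R₁ = ρL/(N·A_s) = (1.62×10^-8)(3.92)/(19×2.324e-08) = 0.1438 Ω
Section 2: A = π(2.59/2 mm)² = π(1.2950e-03 m)² = 5.269e-06 m²
R₂ = (1.62×10^-8)(34.7)/(5.269e-06) = 0.1067 Ω
R = R₁ + R₂ = 0.2505 Ω
P = I²R = (11.4)² × 0.2505 = 32.6 W

32.6 W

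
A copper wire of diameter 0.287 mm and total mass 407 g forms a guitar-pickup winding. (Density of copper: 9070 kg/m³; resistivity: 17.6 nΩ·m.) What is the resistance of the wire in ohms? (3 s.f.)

ρ = 17.6 nΩ·m = 1.76×10^-8 Ω·m
A = π(d/2)² = π(1.4350e-04 m)² = 6.4692e-08 m²
L = m/(density·A) = 0.407/(9070×6.4692e-08) = 693.6 m
R = ρL/A = (1.76×10^-8)(693.6)/(6.4692e-08) = 189 Ω

189 Ω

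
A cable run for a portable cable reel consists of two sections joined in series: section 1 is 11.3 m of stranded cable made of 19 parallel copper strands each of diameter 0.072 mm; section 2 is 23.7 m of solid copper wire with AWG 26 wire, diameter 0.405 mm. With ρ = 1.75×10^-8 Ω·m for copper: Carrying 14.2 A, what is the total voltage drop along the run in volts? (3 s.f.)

Section 1: A_strand = π(3.6000e-05)² = 4.072e-09 m²; R₁ = ρL/(N·A_s) = (1.75×10^-8)(11.3)/(19×4.072e-09) = 2.556 Ω
Section 2: A = π(0.405/2 mm)² = π(2.0250e-04 m)² = 1.288e-07 m²
R₂ = (1.75×10^-8)(23.7)/(1.288e-07) = 3.219 Ω
R = R₁ + R₂ = 5.776 Ω
V = IR = 14.2 × 5.776 = 82.0 V

82.0 V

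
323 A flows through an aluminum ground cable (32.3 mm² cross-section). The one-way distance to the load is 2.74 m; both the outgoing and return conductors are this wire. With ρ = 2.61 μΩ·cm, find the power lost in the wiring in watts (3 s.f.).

ρ = 2.61 μΩ·cm = 2.61×10^-8 Ω·m
A = 32.3 mm² = 3.230e-05 m²
Total conductor length (both ways) L = 2 × 2.74 = 5.48 m
R = ρL/A = (2.61×10^-8)(5.48)/(3.230e-05) = 0.004428 Ω
P = I²R = (323)² × 0.004428 = 462 W

462 W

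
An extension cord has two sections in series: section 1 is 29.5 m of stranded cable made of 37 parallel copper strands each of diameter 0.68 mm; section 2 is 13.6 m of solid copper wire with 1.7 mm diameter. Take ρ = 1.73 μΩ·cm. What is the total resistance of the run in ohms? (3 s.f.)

ρ = 1.73 μΩ·cm = 1.73×10^-8 Ω·m
Section 1: A_strand = π(3.4000e-04)² = 3.632e-07 m²; R₁ = ρL/(N·A_s) = (1.73×10^-8)(29.5)/(37×3.632e-07) = 0.03798 Ω
Section 2: A = π(d/2)² = π(8.5000e-04 m)² = 2.270e-06 m²
R₂ = (1.73×10^-8)(13.6)/(2.270e-06) = 0.1037 Ω
R = R₁ + R₂ = 0.142 Ω

0.142 Ω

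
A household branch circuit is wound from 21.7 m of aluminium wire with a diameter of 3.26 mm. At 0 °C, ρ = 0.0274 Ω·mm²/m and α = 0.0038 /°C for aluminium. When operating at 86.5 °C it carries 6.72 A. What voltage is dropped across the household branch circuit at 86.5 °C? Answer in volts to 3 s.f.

0.636 V

ρ = 0.0274 Ω·mm²/m = 2.74×10^-8 Ω·m
A = π(d/2)² = π(1.6300e-03 m)² = 8.347e-06 m²
R₍0₎ = ρL/A = (2.74×10^-8)(21.7)/(8.347e-06) = 0.07123 Ω
R₍86.5₎ = R₍0₎(1 + αΔT) = 0.07123 × (1 + 0.0038×86.5) = 0.09465 Ω
V = IR = 6.72 × 0.09465 = 0.636 V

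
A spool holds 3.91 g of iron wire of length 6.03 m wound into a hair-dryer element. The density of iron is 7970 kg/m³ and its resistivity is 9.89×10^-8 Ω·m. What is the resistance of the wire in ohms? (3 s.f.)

7.33 Ω

A = m/(density·L) = 0.00391/(7970×6.03) = 8.1358e-08 m²
R = ρL/A = (9.89×10^-8)(6.03)/(8.1358e-08) = 7.33 Ω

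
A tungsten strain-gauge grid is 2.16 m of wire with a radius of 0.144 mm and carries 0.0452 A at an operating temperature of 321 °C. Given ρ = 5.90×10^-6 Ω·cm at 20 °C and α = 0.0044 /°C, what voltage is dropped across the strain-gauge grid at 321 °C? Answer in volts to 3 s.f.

ρ = 5.90×10^-6 Ω·cm = 5.90×10^-8 Ω·m
A = πr² = π(1.4400e-04 m)² = 6.514e-08 m²
R₍20₎ = ρL/A = (5.90×10^-8)(2.16)/(6.514e-08) = 1.956 Ω
R₍321₎ = R₍20₎(1 + αΔT) = 1.956 × (1 + 0.0044×301) = 4.547 Ω
V = IR = 0.0452 × 4.547 = 0.206 V

0.206 V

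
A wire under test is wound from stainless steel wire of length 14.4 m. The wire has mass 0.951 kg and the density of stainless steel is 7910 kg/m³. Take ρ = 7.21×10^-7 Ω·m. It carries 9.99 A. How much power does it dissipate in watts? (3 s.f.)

A = m/(density·L) = 0.951/(7910×14.4) = 8.3491e-06 m²
R = ρL/A = (7.21×10^-7)(14.4)/(8.3491e-06) = 1.244 Ω
P = I²R = (9.99)² × 1.244 = 124 W

124 W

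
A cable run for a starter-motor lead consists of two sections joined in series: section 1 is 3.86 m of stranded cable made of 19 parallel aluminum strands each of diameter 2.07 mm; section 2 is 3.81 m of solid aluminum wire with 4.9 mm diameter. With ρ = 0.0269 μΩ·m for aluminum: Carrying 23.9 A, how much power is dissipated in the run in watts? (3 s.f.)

4.03 W

ρ = 0.0269 μΩ·m = 2.69×10^-8 Ω·m
Section 1: A_strand = π(1.0350e-03)² = 3.365e-06 m²; R₁ = ρL/(N·A_s) = (2.69×10^-8)(3.86)/(19×3.365e-06) = 0.001624 Ω
Section 2: A = π(d/2)² = π(2.4500e-03 m)² = 1.886e-05 m²
R₂ = (2.69×10^-8)(3.81)/(1.886e-05) = 0.005435 Ω
R = R₁ + R₂ = 0.007059 Ω
P = I²R = (23.9)² × 0.007059 = 4.03 W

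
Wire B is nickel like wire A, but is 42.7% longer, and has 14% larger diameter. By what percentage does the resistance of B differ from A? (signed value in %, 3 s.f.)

R ∝ L/d², so R_B/R_A = (1 + 42.7/100) × (1 + 14/100)⁻²
= 1.427 × 0.7695 = 1.098
(R_B − R_A)/R_A = 1.098 − 1 = 9.80%

9.80%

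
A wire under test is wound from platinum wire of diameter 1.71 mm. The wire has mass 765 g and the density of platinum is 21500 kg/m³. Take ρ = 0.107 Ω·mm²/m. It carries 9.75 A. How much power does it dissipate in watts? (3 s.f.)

68.6 W

ρ = 0.107 Ω·mm²/m = 1.07×10^-7 Ω·m
A = π(d/2)² = π(8.5500e-04 m)² = 2.2966e-06 m²
L = m/(density·A) = 0.765/(21500×2.2966e-06) = 15.49 m
R = ρL/A = (1.07×10^-7)(15.49)/(2.2966e-06) = 0.7218 Ω
P = I²R = (9.75)² × 0.7218 = 68.6 W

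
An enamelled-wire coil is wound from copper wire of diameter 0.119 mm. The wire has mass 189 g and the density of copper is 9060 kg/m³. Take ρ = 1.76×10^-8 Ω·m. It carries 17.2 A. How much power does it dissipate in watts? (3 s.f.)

8.78×10^5 W

A = π(d/2)² = π(5.9500e-05 m)² = 1.1122e-08 m²
L = m/(density·A) = 0.189/(9060×1.1122e-08) = 1876 m
R = ρL/A = (1.76×10^-8)(1876)/(1.1122e-08) = 2968 Ω
P = I²R = (17.2)² × 2968 = 8.78×10^5 W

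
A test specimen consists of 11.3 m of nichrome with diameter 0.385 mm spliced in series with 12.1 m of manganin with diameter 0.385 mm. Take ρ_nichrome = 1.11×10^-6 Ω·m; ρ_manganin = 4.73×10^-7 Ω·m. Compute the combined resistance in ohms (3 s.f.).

Segment 1: A = π(d/2)² = π(1.9250e-04 m)² = 1.164e-07 m²
R₁ = ρL/A = (1.11×10^-6)(11.3)/(1.164e-07) = 107.7 Ω
R₂ = (4.73×10^-7)(12.1)/(1.164e-07) = 49.16 Ω
R = R₁ + R₂ = 157 Ω

157 Ω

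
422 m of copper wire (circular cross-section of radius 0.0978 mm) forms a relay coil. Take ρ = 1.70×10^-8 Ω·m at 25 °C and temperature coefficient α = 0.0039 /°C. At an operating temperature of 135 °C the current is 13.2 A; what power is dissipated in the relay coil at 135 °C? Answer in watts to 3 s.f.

A = πr² = π(9.7800e-05 m)² = 3.005e-08 m²
R₍25₎ = ρL/A = (1.70×10^-8)(422)/(3.005e-08) = 238.7 Ω
R₍135₎ = R₍25₎(1 + αΔT) = 238.7 × (1 + 0.0039×110) = 341.2 Ω
P = I²R = (13.2)² × 341.2 = 59400 W

59400 W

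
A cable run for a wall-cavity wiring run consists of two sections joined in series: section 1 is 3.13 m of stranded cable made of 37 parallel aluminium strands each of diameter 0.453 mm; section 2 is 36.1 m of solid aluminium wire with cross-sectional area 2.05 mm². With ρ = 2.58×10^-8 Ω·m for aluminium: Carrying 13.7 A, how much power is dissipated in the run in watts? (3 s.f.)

87.8 W

Section 1: A_strand = π(2.2650e-04)² = 1.612e-07 m²; R₁ = ρL/(N·A_s) = (2.58×10^-8)(3.13)/(37×1.612e-07) = 0.01354 Ω
Section 2: A = 2.05 mm² = 2.050e-06 m²
R₂ = (2.58×10^-8)(36.1)/(2.050e-06) = 0.4543 Ω
R = R₁ + R₂ = 0.4679 Ω
P = I²R = (13.7)² × 0.4679 = 87.8 W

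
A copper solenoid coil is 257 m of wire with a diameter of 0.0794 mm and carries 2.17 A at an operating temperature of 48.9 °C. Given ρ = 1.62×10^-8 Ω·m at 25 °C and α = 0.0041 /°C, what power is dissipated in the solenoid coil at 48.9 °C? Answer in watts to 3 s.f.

A = π(d/2)² = π(3.9700e-05 m)² = 4.951e-09 m²
R₍25₎ = ρL/A = (1.62×10^-8)(257)/(4.951e-09) = 840.8 Ω
R₍48.9₎ = R₍25₎(1 + αΔT) = 840.8 × (1 + 0.0041×23.9) = 923.2 Ω
P = I²R = (2.17)² × 923.2 = 4350 W

4350 W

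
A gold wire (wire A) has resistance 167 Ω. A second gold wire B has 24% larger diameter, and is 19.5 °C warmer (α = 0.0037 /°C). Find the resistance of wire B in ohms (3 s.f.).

116 Ω

R ∝ ρL/d² with ρ ∝ (1+αΔT), so R_B/R_A = (1 + 24/100)⁻² × (1 + 0.0037×19.5)
= 0.6504 × 1.072 = 0.6973
R_B = 0.6973 × 167 = 116 Ω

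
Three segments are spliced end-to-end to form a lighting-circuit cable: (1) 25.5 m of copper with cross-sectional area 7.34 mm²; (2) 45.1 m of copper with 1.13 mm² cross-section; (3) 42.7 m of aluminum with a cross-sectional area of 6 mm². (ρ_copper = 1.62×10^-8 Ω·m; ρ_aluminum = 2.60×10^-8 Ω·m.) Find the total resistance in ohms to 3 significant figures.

Seg 1: A = 7.34 mm² = 7.340e-06 m²
R_1 = (1.62×10^-8)(25.5)/(7.340e-06) = 0.05628 Ω
Seg 2: A = 1.13 mm² = 1.130e-06 m²
R_2 = (1.62×10^-8)(45.1)/(1.130e-06) = 0.6466 Ω
Seg 3: A = 6 mm² = 6.000e-06 m²
R_3 = (2.60×10^-8)(42.7)/(6.000e-06) = 0.185 Ω
R_total = R_1 + R_2 + R_3 = 0.888 Ω

0.888 Ω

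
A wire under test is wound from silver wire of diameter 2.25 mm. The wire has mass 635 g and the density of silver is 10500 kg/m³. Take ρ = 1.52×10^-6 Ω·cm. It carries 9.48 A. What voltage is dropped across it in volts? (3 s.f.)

0.551 V

ρ = 1.52×10^-6 Ω·cm = 1.52×10^-8 Ω·m
A = π(d/2)² = π(1.1250e-03 m)² = 3.9761e-06 m²
L = m/(density·A) = 0.635/(10500×3.9761e-06) = 15.21 m
R = ρL/A = (1.52×10^-8)(15.21)/(3.9761e-06) = 0.05815 Ω
V = IR = 9.48 × 0.05815 = 0.551 V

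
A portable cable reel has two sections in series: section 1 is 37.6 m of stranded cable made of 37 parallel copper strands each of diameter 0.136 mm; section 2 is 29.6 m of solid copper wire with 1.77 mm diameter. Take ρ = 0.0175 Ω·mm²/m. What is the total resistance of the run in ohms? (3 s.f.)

ρ = 0.0175 Ω·mm²/m = 1.75×10^-8 Ω·m
Section 1: A_strand = π(6.8000e-05)² = 1.453e-08 m²; R₁ = ρL/(N·A_s) = (1.75×10^-8)(37.6)/(37×1.453e-08) = 1.224 Ω
Section 2: A = π(d/2)² = π(8.8500e-04 m)² = 2.461e-06 m²
R₂ = (1.75×10^-8)(29.6)/(2.461e-06) = 0.2105 Ω
R = R₁ + R₂ = 1.43 Ω

1.43 Ω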